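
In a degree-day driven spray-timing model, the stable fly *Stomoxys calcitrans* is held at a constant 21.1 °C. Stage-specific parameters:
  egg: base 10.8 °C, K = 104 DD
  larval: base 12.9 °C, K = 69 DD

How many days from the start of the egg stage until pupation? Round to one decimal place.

egg: 104 / (21.1 − 10.8) = 104 / 10.3 = 10.097 d.
larval: 69 / (21.1 − 12.9) = 69 / 8.2 = 8.415 d.
Sum = 18.512 ≈ 18.5 days.

18.5 days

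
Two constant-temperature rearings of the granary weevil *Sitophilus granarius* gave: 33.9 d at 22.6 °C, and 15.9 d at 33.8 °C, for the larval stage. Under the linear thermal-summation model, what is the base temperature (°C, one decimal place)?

Equal thermal constants: D₁(T₁ − T_b) = D₂(T₂ − T_b).
33.9·(22.6 − T_b) = 15.9·(33.8 − T_b)
T_b = (33.9·22.6 − 15.9·33.8) / (33.9 − 15.9) = 228.72 / 18.0 = 12.707 °C ≈ 12.7 °C.

12.7 °C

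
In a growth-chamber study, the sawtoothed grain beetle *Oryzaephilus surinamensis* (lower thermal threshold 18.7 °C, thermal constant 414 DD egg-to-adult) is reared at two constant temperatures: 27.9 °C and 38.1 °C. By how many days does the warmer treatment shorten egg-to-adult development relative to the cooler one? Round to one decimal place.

At 27.9 °C: 414 / (27.9 − 18.7) = 414 / 9.2 = 45.000 d.
At 38.1 °C: 414 / (38.1 − 18.7) = 414 / 19.4 = 21.340 d.
Difference = |45.000 − 21.340| = 23.660 ≈ 23.7 days.

23.7 days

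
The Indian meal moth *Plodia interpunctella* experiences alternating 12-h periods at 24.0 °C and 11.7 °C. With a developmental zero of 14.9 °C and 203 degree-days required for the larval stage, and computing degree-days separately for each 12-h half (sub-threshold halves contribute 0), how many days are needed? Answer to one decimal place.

Day half: max(0, 24.0 − 14.9) × 0.5 = 9.1 × 0.5 = 4.55 DD.
Night half: max(0, 11.7 − 14.9) × 0.5 = 0.0 × 0.5 = 0.00 DD.
Per 24 h: 4.55 DD/day.
Duration = 203 / 4.55 = 44.615 ≈ 44.6 days.

44.6 days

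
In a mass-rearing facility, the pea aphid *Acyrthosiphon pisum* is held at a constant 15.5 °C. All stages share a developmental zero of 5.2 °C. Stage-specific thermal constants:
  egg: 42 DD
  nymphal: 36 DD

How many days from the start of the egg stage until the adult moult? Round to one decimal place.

7.6 days

Daily accumulation at 15.5 °C = 15.5 − 5.2 = 10.3 DD/day.
Total K = 42 + 36 = 78 DD.
Total duration = 78 / 10.3 = 7.573 ≈ 7.6 days.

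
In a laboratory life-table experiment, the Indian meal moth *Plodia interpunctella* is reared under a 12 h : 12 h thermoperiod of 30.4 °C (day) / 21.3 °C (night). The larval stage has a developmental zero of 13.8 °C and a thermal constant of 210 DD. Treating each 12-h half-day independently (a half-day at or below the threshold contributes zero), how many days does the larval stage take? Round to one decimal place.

17.4 days

Day half: max(0, 30.4 − 13.8) × 0.5 = 16.6 × 0.5 = 8.30 DD.
Night half: max(0, 21.3 − 13.8) × 0.5 = 7.5 × 0.5 = 3.75 DD.
Per 24 h: 12.05 DD/day.
Duration = 210 / 12.05 = 17.427 ≈ 17.4 days.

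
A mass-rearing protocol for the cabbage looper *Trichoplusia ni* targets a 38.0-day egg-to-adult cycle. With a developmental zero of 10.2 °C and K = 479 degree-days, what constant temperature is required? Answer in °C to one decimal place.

22.8 °C

Required daily accumulation = 479 / 38.0 = 12.605 DD/day.
T = T_base + 12.605 = 10.2 + 12.605 = 22.805 ≈ 22.8 °C.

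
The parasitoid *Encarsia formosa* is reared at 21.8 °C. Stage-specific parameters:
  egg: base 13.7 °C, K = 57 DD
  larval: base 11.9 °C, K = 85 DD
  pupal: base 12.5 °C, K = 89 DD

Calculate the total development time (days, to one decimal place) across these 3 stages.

25.2 days

egg: 57 / (21.8 − 13.7) = 57 / 8.1 = 7.037 d.
larval: 85 / (21.8 − 11.9) = 85 / 9.9 = 8.586 d.
pupal: 89 / (21.8 − 12.5) = 89 / 9.3 = 9.570 d.
Sum = 25.193 ≈ 25.2 days.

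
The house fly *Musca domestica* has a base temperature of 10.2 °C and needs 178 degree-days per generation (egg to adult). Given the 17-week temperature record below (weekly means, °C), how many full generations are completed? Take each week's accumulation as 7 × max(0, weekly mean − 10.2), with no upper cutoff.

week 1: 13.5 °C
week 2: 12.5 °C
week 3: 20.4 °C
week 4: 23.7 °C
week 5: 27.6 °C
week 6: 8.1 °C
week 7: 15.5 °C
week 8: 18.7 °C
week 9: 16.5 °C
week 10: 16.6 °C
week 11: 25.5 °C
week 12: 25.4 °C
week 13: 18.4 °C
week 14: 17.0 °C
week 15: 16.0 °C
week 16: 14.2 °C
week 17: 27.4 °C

5 generations

Weekly DD (7 × max(0, T̄ − 10.2)): 23.1, 16.1, 71.4, 94.5, 121.8, 0.0, 37.1, 59.5, 44.1, 44.8, 107.1, 106.4, 57.4, 47.6, 40.6, 28.0, 120.4.
Season total = 1019.9 DD.
Complete generations = ⌊1019.9 / 178⌋ = 5.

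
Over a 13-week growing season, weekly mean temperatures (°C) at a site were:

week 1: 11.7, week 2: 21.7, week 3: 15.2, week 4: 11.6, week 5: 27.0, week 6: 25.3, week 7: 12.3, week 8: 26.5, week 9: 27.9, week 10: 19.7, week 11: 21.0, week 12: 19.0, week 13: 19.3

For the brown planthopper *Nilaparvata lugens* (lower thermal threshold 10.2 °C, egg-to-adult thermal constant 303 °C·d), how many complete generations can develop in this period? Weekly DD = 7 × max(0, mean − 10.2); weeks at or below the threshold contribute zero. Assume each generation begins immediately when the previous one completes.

2 generations

Weekly DD (7 × max(0, T̄ − 10.2)): 10.5, 80.5, 35.0, 9.8, 117.6, 105.7, 14.7, 114.1, 123.9, 66.5, 75.6, 61.6, 63.7.
Season total = 879.2 DD.
Complete generations = ⌊879.2 / 303⌋ = 2.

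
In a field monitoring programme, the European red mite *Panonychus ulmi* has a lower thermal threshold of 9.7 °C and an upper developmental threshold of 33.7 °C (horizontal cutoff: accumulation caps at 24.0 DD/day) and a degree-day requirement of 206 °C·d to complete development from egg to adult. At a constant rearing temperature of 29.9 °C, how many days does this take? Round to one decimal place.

10.2 days

Daily accumulation = 29.9 − 9.7 = 20.2 DD/day.
Duration = 206 / 20.2 = 10.198 ≈ 10.2 days.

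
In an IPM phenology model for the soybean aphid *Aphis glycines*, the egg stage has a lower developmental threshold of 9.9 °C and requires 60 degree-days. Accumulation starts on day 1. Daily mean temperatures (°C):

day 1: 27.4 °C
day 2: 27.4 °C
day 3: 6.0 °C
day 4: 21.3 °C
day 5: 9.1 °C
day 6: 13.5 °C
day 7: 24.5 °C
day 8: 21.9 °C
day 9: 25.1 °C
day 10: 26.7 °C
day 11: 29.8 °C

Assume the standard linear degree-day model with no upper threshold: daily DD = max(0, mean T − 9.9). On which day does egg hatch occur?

Daily DD above 9.9 °C: 17.5, 17.5, 0.0, 11.4, 0.0, 3.6, 14.6, 12.0, 15.2, 16.8, 19.9.
Cumulative: 17.5, 35.0, 35.0, 46.4, 46.4, 50.0, 64.6, 76.6, 91.8, 108.6, 128.5.
The total first reaches 60 DD on day 7.

day 7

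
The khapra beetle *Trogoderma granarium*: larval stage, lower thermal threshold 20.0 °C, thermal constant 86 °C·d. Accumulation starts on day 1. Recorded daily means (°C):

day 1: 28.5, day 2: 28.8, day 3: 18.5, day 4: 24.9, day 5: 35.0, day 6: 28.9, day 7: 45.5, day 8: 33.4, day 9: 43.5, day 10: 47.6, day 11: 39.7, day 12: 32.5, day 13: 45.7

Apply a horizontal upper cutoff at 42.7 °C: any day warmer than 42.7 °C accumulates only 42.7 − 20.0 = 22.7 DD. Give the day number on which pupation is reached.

day 9

Daily DD above 20.0 °C (capped at 22.7): 8.5, 8.8, 0.0, 4.9, 15.0, 8.9, 22.7, 13.4, 22.7, 22.7, 19.7, 12.5, 22.7.
Cumulative: 8.5, 17.3, 17.3, 22.2, 37.2, 46.1, 68.8, 82.2, 104.9, 127.6, 147.3, 159.8, 182.5.
The total first reaches 86 DD on day 9.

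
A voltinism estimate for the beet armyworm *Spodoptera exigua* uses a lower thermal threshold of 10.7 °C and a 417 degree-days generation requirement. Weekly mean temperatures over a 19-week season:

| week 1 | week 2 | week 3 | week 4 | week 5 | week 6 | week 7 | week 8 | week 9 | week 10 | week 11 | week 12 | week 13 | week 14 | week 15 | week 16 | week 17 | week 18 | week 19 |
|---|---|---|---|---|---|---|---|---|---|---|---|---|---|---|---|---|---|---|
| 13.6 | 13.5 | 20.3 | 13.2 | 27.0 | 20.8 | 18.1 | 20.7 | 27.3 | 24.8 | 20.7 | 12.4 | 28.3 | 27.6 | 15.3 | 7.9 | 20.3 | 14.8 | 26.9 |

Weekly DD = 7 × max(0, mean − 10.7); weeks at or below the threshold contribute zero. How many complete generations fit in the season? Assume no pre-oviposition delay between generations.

2 generations

Weekly DD (7 × max(0, T̄ − 10.7)): 20.3, 19.6, 67.2, 17.5, 114.1, 70.7, 51.8, 70.0, 116.2, 98.7, 70.0, 11.9, 123.2, 118.3, 32.2, 0.0, 67.2, 28.7, 113.4.
Season total = 1211.0 DD.
Complete generations = ⌊1211.0 / 417⌋ = 2.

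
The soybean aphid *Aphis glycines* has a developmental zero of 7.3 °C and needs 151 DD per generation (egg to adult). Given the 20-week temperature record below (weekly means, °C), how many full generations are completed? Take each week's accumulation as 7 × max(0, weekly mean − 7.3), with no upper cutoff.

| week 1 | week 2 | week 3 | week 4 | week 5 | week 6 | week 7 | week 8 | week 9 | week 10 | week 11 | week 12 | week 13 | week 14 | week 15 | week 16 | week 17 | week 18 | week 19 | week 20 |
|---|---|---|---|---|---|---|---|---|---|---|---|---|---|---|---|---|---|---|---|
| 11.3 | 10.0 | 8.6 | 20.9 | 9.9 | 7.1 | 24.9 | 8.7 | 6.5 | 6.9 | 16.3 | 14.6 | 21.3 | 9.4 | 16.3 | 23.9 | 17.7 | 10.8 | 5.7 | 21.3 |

5 generations

Weekly DD (7 × max(0, T̄ − 7.3)): 28.0, 18.9, 9.1, 95.2, 18.2, 0.0, 123.2, 9.8, 0.0, 0.0, 63.0, 51.1, 98.0, 14.7, 63.0, 116.2, 72.8, 24.5, 0.0, 98.0.
Season total = 903.7 DD.
Complete generations = ⌊903.7 / 151⌋ = 5.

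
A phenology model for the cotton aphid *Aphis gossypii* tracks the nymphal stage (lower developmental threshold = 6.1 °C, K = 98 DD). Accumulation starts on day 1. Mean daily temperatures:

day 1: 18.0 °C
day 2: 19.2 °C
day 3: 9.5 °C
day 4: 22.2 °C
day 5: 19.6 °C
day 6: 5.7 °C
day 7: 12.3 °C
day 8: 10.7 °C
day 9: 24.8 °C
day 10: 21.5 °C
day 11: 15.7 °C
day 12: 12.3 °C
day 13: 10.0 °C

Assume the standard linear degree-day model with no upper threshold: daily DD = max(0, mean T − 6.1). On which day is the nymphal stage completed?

Daily DD above 6.1 °C: 11.9, 13.1, 3.4, 16.1, 13.5, 0.0, 6.2, 4.6, 18.7, 15.4, 9.6, 6.2, 3.9.
Cumulative: 11.9, 25.0, 28.4, 44.5, 58.0, 58.0, 64.2, 68.8, 87.5, 102.9, 112.5, 118.7, 122.6.
The total first reaches 98 DD on day 10.

day 10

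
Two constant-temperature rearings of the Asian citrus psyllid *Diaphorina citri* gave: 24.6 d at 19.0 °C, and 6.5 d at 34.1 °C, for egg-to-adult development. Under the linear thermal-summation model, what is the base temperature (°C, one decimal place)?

Equal thermal constants: D₁(T₁ − T_b) = D₂(T₂ − T_b).
24.6·(19.0 − T_b) = 6.5·(34.1 − T_b)
T_b = (24.6·19.0 − 6.5·34.1) / (24.6 − 6.5) = 245.75 / 18.1 = 13.577 °C ≈ 13.6 °C.

13.6 °C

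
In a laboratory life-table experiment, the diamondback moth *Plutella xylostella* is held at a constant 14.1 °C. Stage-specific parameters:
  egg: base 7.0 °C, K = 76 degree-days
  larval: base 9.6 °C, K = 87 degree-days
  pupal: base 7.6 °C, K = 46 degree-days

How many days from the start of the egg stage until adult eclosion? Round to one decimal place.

37.1 days

egg: 76 / (14.1 − 7.0) = 76 / 7.1 = 10.704 d.
larval: 87 / (14.1 − 9.6) = 87 / 4.5 = 19.333 d.
pupal: 46 / (14.1 − 7.6) = 46 / 6.5 = 7.077 d.
Sum = 37.114 ≈ 37.1 days.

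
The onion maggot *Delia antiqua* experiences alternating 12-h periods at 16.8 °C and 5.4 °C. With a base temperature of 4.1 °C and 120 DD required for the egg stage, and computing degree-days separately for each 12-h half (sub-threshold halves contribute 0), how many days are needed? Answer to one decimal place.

17.1 days

Day half: max(0, 16.8 − 4.1) × 0.5 = 12.7 × 0.5 = 6.35 DD.
Night half: max(0, 5.4 − 4.1) × 0.5 = 1.3 × 0.5 = 0.65 DD.
Per 24 h: 7.00 DD/day.
Duration = 120 / 7.00 = 17.143 ≈ 17.1 days.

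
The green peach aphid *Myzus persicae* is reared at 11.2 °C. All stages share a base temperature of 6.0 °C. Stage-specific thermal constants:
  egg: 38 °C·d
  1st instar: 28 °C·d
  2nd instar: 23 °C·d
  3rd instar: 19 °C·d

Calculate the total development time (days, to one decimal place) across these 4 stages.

Daily accumulation at 11.2 °C = 11.2 − 6.0 = 5.2 DD/day.
Total K = 38 + 28 + 23 + 19 = 108 DD.
Total duration = 108 / 5.2 = 20.769 ≈ 20.8 days.

20.8 days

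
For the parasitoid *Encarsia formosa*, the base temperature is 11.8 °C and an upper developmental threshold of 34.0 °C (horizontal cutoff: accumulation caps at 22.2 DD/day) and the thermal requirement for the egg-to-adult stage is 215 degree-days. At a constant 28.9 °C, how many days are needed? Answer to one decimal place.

12.6 days

Daily accumulation = 28.9 − 11.8 = 17.1 DD/day.
Duration = 215 / 17.1 = 12.573 ≈ 12.6 days.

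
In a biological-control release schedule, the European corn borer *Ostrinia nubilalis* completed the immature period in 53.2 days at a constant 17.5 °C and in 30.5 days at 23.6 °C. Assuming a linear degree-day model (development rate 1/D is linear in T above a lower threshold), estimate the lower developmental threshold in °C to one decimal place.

9.3 °C

Equal thermal constants: D₁(T₁ − T_b) = D₂(T₂ − T_b).
53.2·(17.5 − T_b) = 30.5·(23.6 − T_b)
T_b = (53.2·17.5 − 30.5·23.6) / (53.2 − 30.5) = 211.20 / 22.7 = 9.304 °C ≈ 9.3 °C.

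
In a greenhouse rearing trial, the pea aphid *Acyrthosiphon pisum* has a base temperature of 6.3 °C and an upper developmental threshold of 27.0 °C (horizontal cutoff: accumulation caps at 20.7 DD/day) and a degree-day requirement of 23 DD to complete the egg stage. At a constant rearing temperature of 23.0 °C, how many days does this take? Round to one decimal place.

Daily accumulation = 23.0 − 6.3 = 16.7 DD/day.
Duration = 23 / 16.7 = 1.377 ≈ 1.4 days.

1.4 days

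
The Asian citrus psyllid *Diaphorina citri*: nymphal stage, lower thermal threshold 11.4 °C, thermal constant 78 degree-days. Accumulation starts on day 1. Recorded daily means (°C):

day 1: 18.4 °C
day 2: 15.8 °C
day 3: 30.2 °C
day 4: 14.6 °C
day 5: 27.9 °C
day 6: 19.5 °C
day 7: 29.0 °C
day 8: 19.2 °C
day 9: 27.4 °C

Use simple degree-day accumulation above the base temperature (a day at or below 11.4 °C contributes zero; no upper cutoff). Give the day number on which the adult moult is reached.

Daily DD above 11.4 °C: 7.0, 4.4, 18.8, 3.2, 16.5, 8.1, 17.6, 7.8, 16.0.
Cumulative: 7.0, 11.4, 30.2, 33.4, 49.9, 58.0, 75.6, 83.4, 99.4.
The total first reaches 78 DD on day 8.

day 8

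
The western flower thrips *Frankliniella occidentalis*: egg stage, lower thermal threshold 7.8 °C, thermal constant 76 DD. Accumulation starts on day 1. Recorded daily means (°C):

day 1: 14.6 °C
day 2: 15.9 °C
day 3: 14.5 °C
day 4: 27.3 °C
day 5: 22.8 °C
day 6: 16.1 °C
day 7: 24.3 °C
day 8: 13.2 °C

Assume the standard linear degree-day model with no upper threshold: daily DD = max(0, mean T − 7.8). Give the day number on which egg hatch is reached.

Daily DD above 7.8 °C: 6.8, 8.1, 6.7, 19.5, 15.0, 8.3, 16.5, 5.4.
Cumulative: 6.8, 14.9, 21.6, 41.1, 56.1, 64.4, 80.9, 86.3.
The total first reaches 76 DD on day 7.

day 7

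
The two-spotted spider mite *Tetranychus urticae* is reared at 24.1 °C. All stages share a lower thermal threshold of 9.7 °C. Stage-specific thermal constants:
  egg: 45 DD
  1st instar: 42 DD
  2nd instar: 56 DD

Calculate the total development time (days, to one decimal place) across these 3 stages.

9.9 days

Daily accumulation at 24.1 °C = 24.1 − 9.7 = 14.4 DD/day.
Total K = 45 + 42 + 56 = 143 DD.
Total duration = 143 / 14.4 = 9.931 ≈ 9.9 days.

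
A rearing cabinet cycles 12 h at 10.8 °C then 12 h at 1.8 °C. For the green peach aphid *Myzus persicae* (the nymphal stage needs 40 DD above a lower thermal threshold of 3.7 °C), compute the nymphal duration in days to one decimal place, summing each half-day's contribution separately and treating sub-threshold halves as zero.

Day half: max(0, 10.8 − 3.7) × 0.5 = 7.1 × 0.5 = 3.55 DD.
Night half: max(0, 1.8 − 3.7) × 0.5 = 0.0 × 0.5 = 0.00 DD.
Per 24 h: 3.55 DD/day.
Duration = 40 / 3.55 = 11.268 ≈ 11.3 days.

11.3 days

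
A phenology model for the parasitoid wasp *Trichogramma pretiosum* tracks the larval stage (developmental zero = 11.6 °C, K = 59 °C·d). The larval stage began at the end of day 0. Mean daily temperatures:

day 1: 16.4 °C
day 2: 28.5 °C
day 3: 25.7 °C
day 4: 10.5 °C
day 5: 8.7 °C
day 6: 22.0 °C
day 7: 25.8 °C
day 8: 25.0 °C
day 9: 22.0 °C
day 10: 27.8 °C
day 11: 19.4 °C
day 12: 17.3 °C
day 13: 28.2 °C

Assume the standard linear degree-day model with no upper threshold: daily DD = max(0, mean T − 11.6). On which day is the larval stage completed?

day 7

Daily DD above 11.6 °C: 4.8, 16.9, 14.1, 0.0, 0.0, 10.4, 14.2, 13.4, 10.4, 16.2, 7.8, 5.7, 16.6.
Cumulative: 4.8, 21.7, 35.8, 35.8, 35.8, 46.2, 60.4, 73.8, 84.2, 100.4, 108.2, 113.9, 130.5.
The total first reaches 59 DD on day 7.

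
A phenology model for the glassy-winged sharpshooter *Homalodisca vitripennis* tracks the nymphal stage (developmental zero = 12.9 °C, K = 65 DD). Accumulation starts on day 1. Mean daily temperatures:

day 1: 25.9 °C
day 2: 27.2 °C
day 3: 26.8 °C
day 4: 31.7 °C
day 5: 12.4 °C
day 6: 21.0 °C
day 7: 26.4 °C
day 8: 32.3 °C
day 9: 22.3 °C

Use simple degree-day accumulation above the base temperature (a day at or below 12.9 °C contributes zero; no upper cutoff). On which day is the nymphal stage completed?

Daily DD above 12.9 °C: 13.0, 14.3, 13.9, 18.8, 0.0, 8.1, 13.5, 19.4, 9.4.
Cumulative: 13.0, 27.3, 41.2, 60.0, 60.0, 68.1, 81.6, 101.0, 110.4.
The total first reaches 65 DD on day 6.

day 6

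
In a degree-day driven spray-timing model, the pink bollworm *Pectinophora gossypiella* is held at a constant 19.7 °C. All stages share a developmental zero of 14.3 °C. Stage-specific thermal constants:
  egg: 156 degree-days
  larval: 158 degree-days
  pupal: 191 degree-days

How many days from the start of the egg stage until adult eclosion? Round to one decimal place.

93.5 days

Daily accumulation at 19.7 °C = 19.7 − 14.3 = 5.4 DD/day.
Total K = 156 + 158 + 191 = 505 DD.
Total duration = 505 / 5.4 = 93.519 ≈ 93.5 days.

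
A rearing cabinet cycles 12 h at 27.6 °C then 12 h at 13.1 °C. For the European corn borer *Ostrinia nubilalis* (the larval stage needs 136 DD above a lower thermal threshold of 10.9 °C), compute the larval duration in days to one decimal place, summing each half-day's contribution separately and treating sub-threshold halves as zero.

Day half: max(0, 27.6 − 10.9) × 0.5 = 16.7 × 0.5 = 8.35 DD.
Night half: max(0, 13.1 − 10.9) × 0.5 = 2.2 × 0.5 = 1.10 DD.
Per 24 h: 9.45 DD/day.
Duration = 136 / 9.45 = 14.392 ≈ 14.4 days.

14.4 days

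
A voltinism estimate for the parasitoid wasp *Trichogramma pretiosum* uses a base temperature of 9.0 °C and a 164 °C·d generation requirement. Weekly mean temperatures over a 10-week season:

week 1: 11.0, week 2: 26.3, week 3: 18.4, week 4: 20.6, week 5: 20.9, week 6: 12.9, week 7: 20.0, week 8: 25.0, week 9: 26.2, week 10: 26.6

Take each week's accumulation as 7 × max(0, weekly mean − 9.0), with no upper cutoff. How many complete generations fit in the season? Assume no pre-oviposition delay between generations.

5 generations

Weekly DD (7 × max(0, T̄ − 9.0)): 14.0, 121.1, 65.8, 81.2, 83.3, 27.3, 77.0, 112.0, 120.4, 123.2.
Season total = 825.3 DD.
Complete generations = ⌊825.3 / 164⌋ = 5.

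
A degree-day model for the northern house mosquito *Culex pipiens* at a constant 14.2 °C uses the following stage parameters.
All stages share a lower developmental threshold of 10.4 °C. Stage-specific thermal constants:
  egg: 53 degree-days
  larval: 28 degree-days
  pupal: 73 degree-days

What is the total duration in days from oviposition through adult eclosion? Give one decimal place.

40.5 days

Daily accumulation at 14.2 °C = 14.2 − 10.4 = 3.8 DD/day.
Total K = 53 + 28 + 73 = 154 DD.
Total duration = 154 / 3.8 = 40.526 ≈ 40.5 days.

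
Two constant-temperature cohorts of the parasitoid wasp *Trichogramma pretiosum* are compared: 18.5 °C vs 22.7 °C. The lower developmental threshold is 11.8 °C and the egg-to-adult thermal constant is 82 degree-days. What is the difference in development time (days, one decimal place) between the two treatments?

At 18.5 °C: 82 / (18.5 − 11.8) = 82 / 6.7 = 12.239 d.
At 22.7 °C: 82 / (22.7 − 11.8) = 82 / 10.9 = 7.523 d.
Difference = |12.239 − 7.523| = 4.716 ≈ 4.7 days.

4.7 days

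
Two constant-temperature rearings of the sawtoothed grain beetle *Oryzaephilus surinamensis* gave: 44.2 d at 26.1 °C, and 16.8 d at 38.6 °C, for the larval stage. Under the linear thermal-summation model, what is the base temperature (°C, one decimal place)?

Linear rate model ⇒ the product D·(T − T_b) is constant across temperatures.
44.2·(26.1 − T_b) = 16.8·(38.6 − T_b)
T_b = (44.2·26.1 − 16.8·38.6) / (44.2 − 16.8) = 505.14 / 27.4 = 18.436 °C ≈ 18.4 °C.

18.4 °C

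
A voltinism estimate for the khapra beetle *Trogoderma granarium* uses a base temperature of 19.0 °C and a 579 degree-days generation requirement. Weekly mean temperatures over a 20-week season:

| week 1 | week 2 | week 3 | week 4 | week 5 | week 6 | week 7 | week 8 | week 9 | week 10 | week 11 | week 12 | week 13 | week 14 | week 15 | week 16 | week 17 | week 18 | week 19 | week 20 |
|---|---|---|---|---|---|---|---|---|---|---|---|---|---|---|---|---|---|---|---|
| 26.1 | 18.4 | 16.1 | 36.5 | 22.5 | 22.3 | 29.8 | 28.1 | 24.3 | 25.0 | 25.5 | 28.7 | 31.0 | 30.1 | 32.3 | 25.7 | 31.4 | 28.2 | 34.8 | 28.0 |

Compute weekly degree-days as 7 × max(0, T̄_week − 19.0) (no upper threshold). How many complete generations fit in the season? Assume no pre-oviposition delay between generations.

Weekly DD (7 × max(0, T̄ − 19.0)): 49.7, 0.0, 0.0, 122.5, 24.5, 23.1, 75.6, 63.7, 37.1, 42.0, 45.5, 67.9, 84.0, 77.7, 93.1, 46.9, 86.8, 64.4, 110.6, 63.0.
Season total = 1178.1 DD.
Complete generations = ⌊1178.1 / 579⌋ = 2.

2 generations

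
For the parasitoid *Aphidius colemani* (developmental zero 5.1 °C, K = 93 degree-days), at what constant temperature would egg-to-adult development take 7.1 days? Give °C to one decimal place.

Required daily accumulation = 93 / 7.1 = 13.099 DD/day.
T = T_base + 13.099 = 5.1 + 13.099 = 18.199 ≈ 18.2 °C.

18.2 °C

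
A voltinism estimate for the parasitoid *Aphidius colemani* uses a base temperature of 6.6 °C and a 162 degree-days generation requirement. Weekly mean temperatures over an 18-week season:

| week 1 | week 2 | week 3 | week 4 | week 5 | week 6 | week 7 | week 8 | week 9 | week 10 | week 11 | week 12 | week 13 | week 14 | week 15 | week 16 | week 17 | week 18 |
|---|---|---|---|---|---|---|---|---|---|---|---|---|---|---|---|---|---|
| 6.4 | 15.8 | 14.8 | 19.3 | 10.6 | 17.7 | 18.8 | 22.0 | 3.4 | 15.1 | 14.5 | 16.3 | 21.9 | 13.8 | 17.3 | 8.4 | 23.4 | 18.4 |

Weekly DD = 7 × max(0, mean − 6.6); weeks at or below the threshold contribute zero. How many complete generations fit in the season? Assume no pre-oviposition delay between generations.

Weekly DD (7 × max(0, T̄ − 6.6)): 0.0, 64.4, 57.4, 88.9, 28.0, 77.7, 85.4, 107.8, 0.0, 59.5, 55.3, 67.9, 107.1, 50.4, 74.9, 12.6, 117.6, 82.6.
Season total = 1137.5 DD.
Complete generations = ⌊1137.5 / 162⌋ = 7.

7 generations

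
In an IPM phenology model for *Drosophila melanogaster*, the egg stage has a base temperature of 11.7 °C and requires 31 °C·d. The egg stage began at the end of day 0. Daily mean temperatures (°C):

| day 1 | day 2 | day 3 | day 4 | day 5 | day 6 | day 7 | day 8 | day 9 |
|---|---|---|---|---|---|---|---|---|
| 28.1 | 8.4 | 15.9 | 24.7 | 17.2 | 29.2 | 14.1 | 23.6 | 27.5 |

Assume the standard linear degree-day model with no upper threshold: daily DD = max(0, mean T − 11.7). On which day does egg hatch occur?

Daily DD above 11.7 °C: 16.4, 0.0, 4.2, 13.0, 5.5, 17.5, 2.4, 11.9, 15.8.
Cumulative: 16.4, 16.4, 20.6, 33.6, 39.1, 56.6, 59.0, 70.9, 86.7.
The total first reaches 31 DD on day 4.

day 4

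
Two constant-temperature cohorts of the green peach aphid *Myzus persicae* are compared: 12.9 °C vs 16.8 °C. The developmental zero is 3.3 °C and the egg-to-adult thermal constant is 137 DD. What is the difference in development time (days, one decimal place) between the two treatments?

4.1 days

At 12.9 °C: 137 / (12.9 − 3.3) = 137 / 9.6 = 14.271 d.
At 16.8 °C: 137 / (16.8 − 3.3) = 137 / 13.5 = 10.148 d.
Difference = |14.271 − 10.148| = 4.123 ≈ 4.1 days.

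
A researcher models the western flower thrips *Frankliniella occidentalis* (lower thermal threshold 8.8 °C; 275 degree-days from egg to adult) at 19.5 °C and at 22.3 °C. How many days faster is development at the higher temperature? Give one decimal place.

At 19.5 °C: 275 / (19.5 − 8.8) = 275 / 10.7 = 25.701 d.
At 22.3 °C: 275 / (22.3 − 8.8) = 275 / 13.5 = 20.370 d.
Difference = |25.701 − 20.370| = 5.331 ≈ 5.3 days.

5.3 days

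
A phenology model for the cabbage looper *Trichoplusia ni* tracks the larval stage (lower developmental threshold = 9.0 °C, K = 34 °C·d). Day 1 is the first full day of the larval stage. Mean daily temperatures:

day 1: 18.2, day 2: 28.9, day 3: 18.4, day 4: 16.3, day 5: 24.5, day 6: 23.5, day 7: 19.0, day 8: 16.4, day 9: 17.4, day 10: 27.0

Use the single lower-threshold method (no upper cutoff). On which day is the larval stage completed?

day 3

Daily DD above 9.0 °C: 9.2, 19.9, 9.4, 7.3, 15.5, 14.5, 10.0, 7.4, 8.4, 18.0.
Cumulative: 9.2, 29.1, 38.5, 45.8, 61.3, 75.8, 85.8, 93.2, 101.6, 119.6.
The total first reaches 34 DD on day 3.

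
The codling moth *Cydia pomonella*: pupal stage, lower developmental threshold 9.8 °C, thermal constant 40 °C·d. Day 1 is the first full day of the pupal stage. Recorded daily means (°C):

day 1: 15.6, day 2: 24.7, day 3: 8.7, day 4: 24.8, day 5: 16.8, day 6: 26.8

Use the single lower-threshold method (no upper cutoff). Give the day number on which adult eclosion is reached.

day 5

Daily DD above 9.8 °C: 5.8, 14.9, 0.0, 15.0, 7.0, 17.0.
Cumulative: 5.8, 20.7, 20.7, 35.7, 42.7, 59.7.
The total first reaches 40 DD on day 5.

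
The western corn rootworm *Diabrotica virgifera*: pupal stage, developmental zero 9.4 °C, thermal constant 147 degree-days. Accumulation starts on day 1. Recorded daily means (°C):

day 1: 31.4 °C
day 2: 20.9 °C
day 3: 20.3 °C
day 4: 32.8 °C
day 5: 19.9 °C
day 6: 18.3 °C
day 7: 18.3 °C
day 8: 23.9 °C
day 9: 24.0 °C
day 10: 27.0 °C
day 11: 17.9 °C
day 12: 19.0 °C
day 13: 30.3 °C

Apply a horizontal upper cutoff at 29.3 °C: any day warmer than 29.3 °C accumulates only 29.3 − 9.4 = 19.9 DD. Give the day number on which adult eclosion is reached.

day 12

Daily DD above 9.4 °C (capped at 19.9): 19.9, 11.5, 10.9, 19.9, 10.5, 8.9, 8.9, 14.5, 14.6, 17.6, 8.5, 9.6, 19.9.
Cumulative: 19.9, 31.4, 42.3, 62.2, 72.7, 81.6, 90.5, 105.0, 119.6, 137.2, 145.7, 155.3, 175.2.
The total first reaches 147 DD on day 12.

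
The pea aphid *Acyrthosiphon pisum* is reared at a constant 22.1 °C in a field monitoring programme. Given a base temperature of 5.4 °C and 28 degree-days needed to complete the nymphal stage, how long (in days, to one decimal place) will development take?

Daily accumulation = 22.1 − 5.4 = 16.7 DD/day.
Duration = 28 / 16.7 = 1.677 ≈ 1.7 days.

1.7 days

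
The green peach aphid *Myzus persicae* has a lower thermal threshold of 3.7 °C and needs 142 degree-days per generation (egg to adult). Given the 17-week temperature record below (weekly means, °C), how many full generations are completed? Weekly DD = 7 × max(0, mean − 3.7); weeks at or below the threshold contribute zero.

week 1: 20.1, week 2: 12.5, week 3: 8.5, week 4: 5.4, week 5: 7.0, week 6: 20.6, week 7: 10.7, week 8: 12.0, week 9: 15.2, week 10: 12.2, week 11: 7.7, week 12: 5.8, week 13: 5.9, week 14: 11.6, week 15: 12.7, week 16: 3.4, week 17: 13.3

6 generations

Weekly DD (7 × max(0, T̄ − 3.7)): 114.8, 61.6, 33.6, 11.9, 23.1, 118.3, 49.0, 58.1, 80.5, 59.5, 28.0, 14.7, 15.4, 55.3, 63.0, 0.0, 67.2.
Season total = 854.0 DD.
Complete generations = ⌊854.0 / 142⌋ = 6.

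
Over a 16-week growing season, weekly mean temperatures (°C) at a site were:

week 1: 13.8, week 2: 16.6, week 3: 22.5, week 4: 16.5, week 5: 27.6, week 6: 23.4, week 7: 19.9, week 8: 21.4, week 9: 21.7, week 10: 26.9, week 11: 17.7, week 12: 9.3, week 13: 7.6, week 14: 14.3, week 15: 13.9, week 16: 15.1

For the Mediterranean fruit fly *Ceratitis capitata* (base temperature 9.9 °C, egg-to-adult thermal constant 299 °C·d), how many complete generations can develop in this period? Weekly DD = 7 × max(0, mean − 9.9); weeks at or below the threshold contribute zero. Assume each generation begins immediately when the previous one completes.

Weekly DD (7 × max(0, T̄ − 9.9)): 27.3, 46.9, 88.2, 46.2, 123.9, 94.5, 70.0, 80.5, 82.6, 119.0, 54.6, 0.0, 0.0, 30.8, 28.0, 36.4.
Season total = 928.9 DD.
Complete generations = ⌊928.9 / 299⌋ = 3.

3 generations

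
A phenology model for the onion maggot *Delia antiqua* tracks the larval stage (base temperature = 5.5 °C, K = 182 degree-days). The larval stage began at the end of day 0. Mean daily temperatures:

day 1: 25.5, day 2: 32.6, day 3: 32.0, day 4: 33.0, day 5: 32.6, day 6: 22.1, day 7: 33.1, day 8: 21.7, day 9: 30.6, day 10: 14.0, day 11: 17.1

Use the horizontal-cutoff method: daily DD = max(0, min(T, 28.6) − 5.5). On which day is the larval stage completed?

Daily DD above 5.5 °C (capped at 23.1): 20.0, 23.1, 23.1, 23.1, 23.1, 16.6, 23.1, 16.2, 23.1, 8.5, 11.6.
Cumulative: 20.0, 43.1, 66.2, 89.3, 112.4, 129.0, 152.1, 168.3, 191.4, 199.9, 211.5.
The total first reaches 182 DD on day 9.

day 9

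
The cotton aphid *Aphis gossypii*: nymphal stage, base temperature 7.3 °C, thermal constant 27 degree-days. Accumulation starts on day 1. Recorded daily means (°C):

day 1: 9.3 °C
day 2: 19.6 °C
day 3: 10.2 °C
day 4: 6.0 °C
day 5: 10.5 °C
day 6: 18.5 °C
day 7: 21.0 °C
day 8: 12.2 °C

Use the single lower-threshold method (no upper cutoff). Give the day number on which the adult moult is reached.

day 6

Daily DD above 7.3 °C: 2.0, 12.3, 2.9, 0.0, 3.2, 11.2, 13.7, 4.9.
Cumulative: 2.0, 14.3, 17.2, 17.2, 20.4, 31.6, 45.3, 50.2.
The total first reaches 27 DD on day 6.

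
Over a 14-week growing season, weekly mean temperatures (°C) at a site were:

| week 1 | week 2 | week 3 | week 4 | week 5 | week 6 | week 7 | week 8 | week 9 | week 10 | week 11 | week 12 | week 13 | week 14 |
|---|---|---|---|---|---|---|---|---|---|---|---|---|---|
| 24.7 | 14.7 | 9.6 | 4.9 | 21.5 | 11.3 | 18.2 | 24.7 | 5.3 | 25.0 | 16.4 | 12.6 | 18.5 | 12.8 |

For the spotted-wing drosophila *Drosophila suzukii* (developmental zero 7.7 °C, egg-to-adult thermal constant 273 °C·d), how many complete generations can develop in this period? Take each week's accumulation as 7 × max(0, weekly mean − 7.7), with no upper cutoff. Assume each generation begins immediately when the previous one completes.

3 generations

Weekly DD (7 × max(0, T̄ − 7.7)): 119.0, 49.0, 13.3, 0.0, 96.6, 25.2, 73.5, 119.0, 0.0, 121.1, 60.9, 34.3, 75.6, 35.7.
Season total = 823.2 DD.
Complete generations = ⌊823.2 / 273⌋ = 3.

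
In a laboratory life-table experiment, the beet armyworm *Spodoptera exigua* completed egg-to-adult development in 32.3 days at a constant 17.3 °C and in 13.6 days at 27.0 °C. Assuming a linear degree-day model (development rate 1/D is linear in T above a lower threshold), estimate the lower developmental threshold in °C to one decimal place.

Linear rate model ⇒ the product D·(T − T_b) is constant across temperatures.
32.3·(17.3 − T_b) = 13.6·(27.0 − T_b)
T_b = (32.3·17.3 − 13.6·27.0) / (32.3 − 13.6) = 191.59 / 18.7 = 10.245 °C ≈ 10.2 °C.

10.2 °C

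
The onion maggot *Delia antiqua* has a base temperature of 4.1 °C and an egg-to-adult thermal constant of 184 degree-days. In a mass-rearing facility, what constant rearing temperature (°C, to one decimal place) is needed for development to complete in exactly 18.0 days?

Required daily accumulation = 184 / 18.0 = 10.222 DD/day.
T = T_base + 10.222 = 4.1 + 10.222 = 14.322 ≈ 14.3 °C.

14.3 °C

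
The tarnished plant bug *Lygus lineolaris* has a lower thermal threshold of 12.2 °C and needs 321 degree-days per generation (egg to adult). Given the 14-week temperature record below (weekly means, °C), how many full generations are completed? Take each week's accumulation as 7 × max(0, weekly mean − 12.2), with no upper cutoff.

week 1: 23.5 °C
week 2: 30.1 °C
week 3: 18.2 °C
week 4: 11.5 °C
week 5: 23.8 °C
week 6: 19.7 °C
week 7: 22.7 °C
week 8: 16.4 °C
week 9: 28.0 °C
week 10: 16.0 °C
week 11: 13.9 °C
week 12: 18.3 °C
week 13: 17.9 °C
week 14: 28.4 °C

2 generations

Weekly DD (7 × max(0, T̄ − 12.2)): 79.1, 125.3, 42.0, 0.0, 81.2, 52.5, 73.5, 29.4, 110.6, 26.6, 11.9, 42.7, 39.9, 113.4.
Season total = 828.1 DD.
Complete generations = ⌊828.1 / 321⌋ = 2.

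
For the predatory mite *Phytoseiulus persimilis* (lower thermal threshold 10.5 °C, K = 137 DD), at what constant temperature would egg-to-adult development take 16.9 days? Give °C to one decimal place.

Required daily accumulation = 137 / 16.9 = 8.107 DD/day.
T = T_base + 8.107 = 10.5 + 8.107 = 18.607 ≈ 18.6 °C.

18.6 °C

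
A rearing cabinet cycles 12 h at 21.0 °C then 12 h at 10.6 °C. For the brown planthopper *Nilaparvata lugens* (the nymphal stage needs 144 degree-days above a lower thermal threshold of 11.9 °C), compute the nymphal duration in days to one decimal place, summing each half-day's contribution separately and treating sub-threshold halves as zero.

Day half: max(0, 21.0 − 11.9) × 0.5 = 9.1 × 0.5 = 4.55 DD.
Night half: max(0, 10.6 − 11.9) × 0.5 = 0.0 × 0.5 = 0.00 DD.
Per 24 h: 4.55 DD/day.
Duration = 144 / 4.55 = 31.648 ≈ 31.6 days.

31.6 days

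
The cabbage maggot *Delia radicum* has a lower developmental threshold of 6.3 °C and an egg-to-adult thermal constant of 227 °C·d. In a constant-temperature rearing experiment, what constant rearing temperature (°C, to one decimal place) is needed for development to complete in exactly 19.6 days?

17.9 °C

Required daily accumulation = 227 / 19.6 = 11.582 DD/day.
T = T_base + 11.582 = 6.3 + 11.582 = 17.882 ≈ 17.9 °C.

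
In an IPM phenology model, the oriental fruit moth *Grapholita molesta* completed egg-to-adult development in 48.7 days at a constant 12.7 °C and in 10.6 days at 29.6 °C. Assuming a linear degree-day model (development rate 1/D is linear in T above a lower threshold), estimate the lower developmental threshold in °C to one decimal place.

8.0 °C

Linear rate model ⇒ the product D·(T − T_b) is constant across temperatures.
48.7·(12.7 − T_b) = 10.6·(29.6 − T_b)
T_b = (48.7·12.7 − 10.6·29.6) / (48.7 − 10.6) = 304.73 / 38.1 = 7.998 °C ≈ 8.0 °C.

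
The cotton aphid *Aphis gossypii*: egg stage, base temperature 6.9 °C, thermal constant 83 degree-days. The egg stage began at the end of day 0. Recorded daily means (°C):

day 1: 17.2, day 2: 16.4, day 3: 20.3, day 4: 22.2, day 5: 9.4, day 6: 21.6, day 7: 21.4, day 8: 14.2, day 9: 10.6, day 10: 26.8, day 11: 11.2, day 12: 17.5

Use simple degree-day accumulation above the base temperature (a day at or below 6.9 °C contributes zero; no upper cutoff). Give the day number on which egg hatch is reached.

Daily DD above 6.9 °C: 10.3, 9.5, 13.4, 15.3, 2.5, 14.7, 14.5, 7.3, 3.7, 19.9, 4.3, 10.6.
Cumulative: 10.3, 19.8, 33.2, 48.5, 51.0, 65.7, 80.2, 87.5, 91.2, 111.1, 115.4, 126.0.
The total first reaches 83 DD on day 8.

day 8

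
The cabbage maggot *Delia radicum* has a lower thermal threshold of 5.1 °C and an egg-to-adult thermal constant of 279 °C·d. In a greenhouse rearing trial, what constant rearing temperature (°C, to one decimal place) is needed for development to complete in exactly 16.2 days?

22.3 °C

Required daily accumulation = 279 / 16.2 = 17.222 DD/day.
T = T_base + 17.222 = 5.1 + 17.222 = 22.322 ≈ 22.3 °C.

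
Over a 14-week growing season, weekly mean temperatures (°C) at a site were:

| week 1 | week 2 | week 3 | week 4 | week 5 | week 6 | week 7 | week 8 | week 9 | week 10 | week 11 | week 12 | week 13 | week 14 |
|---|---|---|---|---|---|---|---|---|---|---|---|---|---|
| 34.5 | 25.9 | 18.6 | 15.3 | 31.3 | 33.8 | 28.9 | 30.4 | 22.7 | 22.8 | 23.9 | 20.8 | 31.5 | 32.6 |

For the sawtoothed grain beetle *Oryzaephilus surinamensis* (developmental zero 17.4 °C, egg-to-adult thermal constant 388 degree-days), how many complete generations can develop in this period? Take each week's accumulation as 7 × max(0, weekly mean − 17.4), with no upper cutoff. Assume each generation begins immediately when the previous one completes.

Weekly DD (7 × max(0, T̄ − 17.4)): 119.7, 59.5, 8.4, 0.0, 97.3, 114.8, 80.5, 91.0, 37.1, 37.8, 45.5, 23.8, 98.7, 106.4.
Season total = 920.5 DD.
Complete generations = ⌊920.5 / 388⌋ = 2.

2 generations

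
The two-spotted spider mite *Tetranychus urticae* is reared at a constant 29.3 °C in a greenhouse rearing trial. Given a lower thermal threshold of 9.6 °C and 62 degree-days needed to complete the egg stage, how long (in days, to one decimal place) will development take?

Daily accumulation = 29.3 − 9.6 = 19.7 DD/day.
Duration = 62 / 19.7 = 3.147 ≈ 3.1 days.

3.1 days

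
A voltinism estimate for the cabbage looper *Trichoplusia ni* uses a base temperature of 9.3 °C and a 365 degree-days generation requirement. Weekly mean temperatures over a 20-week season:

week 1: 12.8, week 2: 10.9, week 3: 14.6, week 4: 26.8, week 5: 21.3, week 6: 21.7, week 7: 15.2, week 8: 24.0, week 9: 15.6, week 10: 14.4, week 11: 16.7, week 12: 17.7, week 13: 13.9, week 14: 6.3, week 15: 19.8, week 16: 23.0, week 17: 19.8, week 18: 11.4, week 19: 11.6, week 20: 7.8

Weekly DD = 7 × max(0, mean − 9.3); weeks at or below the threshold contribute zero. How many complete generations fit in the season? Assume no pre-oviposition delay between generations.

Weekly DD (7 × max(0, T̄ − 9.3)): 24.5, 11.2, 37.1, 122.5, 84.0, 86.8, 41.3, 102.9, 44.1, 35.7, 51.8, 58.8, 32.2, 0.0, 73.5, 95.9, 73.5, 14.7, 16.1, 0.0.
Season total = 1006.6 DD.
Complete generations = ⌊1006.6 / 365⌋ = 2.

2 generations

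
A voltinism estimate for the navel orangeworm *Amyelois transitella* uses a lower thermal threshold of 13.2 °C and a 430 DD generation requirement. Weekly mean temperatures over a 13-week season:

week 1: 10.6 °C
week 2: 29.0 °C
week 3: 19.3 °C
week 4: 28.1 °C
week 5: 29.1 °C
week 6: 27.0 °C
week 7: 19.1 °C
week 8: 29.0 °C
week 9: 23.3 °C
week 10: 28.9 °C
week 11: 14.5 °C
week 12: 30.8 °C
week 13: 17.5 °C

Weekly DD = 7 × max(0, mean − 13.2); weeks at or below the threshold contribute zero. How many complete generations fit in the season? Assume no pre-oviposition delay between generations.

2 generations

Weekly DD (7 × max(0, T̄ − 13.2)): 0.0, 110.6, 42.7, 104.3, 111.3, 96.6, 41.3, 110.6, 70.7, 109.9, 9.1, 123.2, 30.1.
Season total = 960.4 DD.
Complete generations = ⌊960.4 / 430⌋ = 2.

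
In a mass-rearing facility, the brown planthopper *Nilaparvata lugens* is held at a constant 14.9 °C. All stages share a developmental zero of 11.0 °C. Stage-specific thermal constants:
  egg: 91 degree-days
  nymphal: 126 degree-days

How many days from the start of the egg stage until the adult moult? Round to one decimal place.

55.6 days

Daily accumulation at 14.9 °C = 14.9 − 11.0 = 3.9 DD/day.
Total K = 91 + 126 = 217 DD.
Total duration = 217 / 3.9 = 55.641 ≈ 55.6 days.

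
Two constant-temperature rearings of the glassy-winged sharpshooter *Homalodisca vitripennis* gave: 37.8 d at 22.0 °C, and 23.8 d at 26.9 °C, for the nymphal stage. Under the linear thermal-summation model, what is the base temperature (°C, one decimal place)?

Equal thermal constants: D₁(T₁ − T_b) = D₂(T₂ − T_b).
37.8·(22.0 − T_b) = 23.8·(26.9 − T_b)
T_b = (37.8·22.0 − 23.8·26.9) / (37.8 − 23.8) = 191.38 / 14.0 = 13.670 °C ≈ 13.7 °C.

13.7 °C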